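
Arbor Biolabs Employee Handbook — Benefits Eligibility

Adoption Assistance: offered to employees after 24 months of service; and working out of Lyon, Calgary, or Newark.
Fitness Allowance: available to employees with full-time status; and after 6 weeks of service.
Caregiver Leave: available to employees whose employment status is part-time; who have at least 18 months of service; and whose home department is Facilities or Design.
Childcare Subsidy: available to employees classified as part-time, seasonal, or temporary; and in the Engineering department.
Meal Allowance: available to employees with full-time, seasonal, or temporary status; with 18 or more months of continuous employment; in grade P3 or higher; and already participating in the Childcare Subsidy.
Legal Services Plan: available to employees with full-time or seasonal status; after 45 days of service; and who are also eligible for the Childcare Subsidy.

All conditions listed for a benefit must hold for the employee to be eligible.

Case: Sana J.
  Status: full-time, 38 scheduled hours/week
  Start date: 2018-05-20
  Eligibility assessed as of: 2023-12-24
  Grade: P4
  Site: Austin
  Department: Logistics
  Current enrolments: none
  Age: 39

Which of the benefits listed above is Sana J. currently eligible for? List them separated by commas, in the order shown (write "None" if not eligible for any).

Service from 2018-05-20 to 2023-12-24: 2044 days.
Adoption Assistance — service 2044 days ≥ 24 months (≈720 days) ✓; site Austin ✗ (not Lyon, Calgary, or Newark) → not eligible.
Fitness Allowance — status full-time ✓; service 2044 days ≥ 6 weeks (≈42 days) ✓ → eligible.
Caregiver Leave — status full-time ✗ (requires part-time) → not eligible.
Childcare Subsidy — status full-time ✗ (requires part-time, seasonal, or temporary) → not eligible.
Meal Allowance — status full-time ✓; service 2044 days ≥ 18 months (≈540 days) ✓; grade P4 ≥ P3 ✓; not enrolled in Childcare Subsidy ✗ → not eligible.
Legal Services Plan — status full-time ✓; service 2044 days ≥ 45 days ✓; not eligible for Childcare Subsidy ✗ → not eligible.

Fitness Allowance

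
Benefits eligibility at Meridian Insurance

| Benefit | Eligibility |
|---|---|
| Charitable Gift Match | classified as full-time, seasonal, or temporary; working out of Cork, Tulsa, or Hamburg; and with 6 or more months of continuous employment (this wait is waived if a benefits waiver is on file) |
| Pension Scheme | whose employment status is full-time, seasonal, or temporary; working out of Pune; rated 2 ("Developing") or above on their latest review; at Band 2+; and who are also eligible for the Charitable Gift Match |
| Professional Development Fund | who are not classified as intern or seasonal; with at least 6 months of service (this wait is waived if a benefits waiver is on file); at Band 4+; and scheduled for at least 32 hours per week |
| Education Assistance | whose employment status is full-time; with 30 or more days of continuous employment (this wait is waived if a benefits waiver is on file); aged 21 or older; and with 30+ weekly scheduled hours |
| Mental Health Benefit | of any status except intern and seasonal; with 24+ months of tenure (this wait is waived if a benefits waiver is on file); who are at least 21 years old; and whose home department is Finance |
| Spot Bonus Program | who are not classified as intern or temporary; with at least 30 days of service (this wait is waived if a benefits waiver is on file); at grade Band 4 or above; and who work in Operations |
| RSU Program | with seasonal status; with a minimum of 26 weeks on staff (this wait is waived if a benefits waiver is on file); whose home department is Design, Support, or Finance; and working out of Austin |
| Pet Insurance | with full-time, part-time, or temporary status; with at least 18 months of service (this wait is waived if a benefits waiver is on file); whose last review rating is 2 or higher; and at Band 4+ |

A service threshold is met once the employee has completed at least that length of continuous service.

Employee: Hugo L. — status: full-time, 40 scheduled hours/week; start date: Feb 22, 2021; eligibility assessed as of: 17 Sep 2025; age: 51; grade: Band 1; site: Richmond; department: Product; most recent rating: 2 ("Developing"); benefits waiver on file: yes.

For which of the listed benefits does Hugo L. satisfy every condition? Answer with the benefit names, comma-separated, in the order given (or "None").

Service from Feb 22, 2021 to 17 Sep 2025: 1668 days.
Charitable Gift Match — status full-time ✓; site Richmond ✗ (not Cork, Tulsa, or Hamburg) → not eligible.
Pension Scheme — status full-time ✓; site Richmond ✗ (not Pune) → not eligible.
Professional Development Fund — status full-time ✓ (not excluded); benefits waiver on file ✓; grade Band 1 < Band 4 ✗ → not eligible.
Education Assistance — status full-time ✓; benefits waiver on file ✓; age 51 ≥ 21 ✓; 40 hrs/wk ≥ 30 ✓ → eligible.
Mental Health Benefit — status full-time ✓ (not excluded); benefits waiver on file ✓; age 51 ≥ 21 ✓; dept Product ✗ → not eligible.
Spot Bonus Program — status full-time ✓ (not excluded); benefits waiver on file ✓; grade Band 1 < Band 4 ✗ → not eligible.
RSU Program — status full-time ✗ (requires seasonal) → not eligible.
Pet Insurance — status full-time ✓; benefits waiver on file ✓; rating 2 ≥ 2 ✓; grade Band 1 < Band 4 ✗ → not eligible.

Education Assistance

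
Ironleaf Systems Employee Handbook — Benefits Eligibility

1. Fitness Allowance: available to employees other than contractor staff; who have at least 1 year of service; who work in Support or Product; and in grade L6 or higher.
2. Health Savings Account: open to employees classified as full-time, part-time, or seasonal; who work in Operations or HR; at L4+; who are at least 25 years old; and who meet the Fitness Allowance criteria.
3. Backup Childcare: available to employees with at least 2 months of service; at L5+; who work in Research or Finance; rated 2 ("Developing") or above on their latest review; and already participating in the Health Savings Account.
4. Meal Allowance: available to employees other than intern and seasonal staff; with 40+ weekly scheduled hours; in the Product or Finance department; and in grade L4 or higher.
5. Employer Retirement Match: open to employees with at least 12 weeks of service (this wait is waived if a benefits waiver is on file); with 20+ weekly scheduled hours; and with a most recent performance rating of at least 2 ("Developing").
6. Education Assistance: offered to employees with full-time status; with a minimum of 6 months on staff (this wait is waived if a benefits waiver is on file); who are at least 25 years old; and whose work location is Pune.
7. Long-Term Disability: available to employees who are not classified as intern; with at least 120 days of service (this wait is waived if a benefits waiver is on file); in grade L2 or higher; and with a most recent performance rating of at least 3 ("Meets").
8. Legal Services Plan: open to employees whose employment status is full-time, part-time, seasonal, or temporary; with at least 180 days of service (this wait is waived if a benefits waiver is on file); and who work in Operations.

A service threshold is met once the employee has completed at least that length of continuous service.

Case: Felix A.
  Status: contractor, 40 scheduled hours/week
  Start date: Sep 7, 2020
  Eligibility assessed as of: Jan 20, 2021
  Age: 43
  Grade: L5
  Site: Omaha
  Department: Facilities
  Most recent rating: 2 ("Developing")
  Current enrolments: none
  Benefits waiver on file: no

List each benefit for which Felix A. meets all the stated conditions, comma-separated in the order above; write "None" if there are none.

Service from Sep 7, 2020 to Jan 20, 2021: 135 days.
Fitness Allowance — status contractor ✗ (excluded) → not eligible.
Health Savings Account — status contractor ✗ (requires full-time, part-time, or seasonal) → not eligible.
Backup Childcare — service 135 days ≥ 2 months (≈60 days) ✓; grade L5 ≥ L5 ✓; dept Facilities ✗ → not eligible.
Meal Allowance — status contractor ✓ (not excluded); 40 hrs/wk ≥ 40 ✓; dept Facilities ✗ → not eligible.
Employer Retirement Match — no waiver, service 135 days ≥ 12 weeks (≈84 days) ✓; 40 hrs/wk ≥ 20 ✓; rating 2 ≥ 2 ✓ → eligible.
Education Assistance — status contractor ✗ (requires full-time) → not eligible.
Long-Term Disability — status contractor ✓ (not excluded); no waiver, service 135 days ≥ 120 days ✓; grade L5 ≥ L2 ✓; rating 2 < 3 ✗ → not eligible.
Legal Services Plan — status contractor ✗ (requires full-time, part-time, seasonal, or temporary) → not eligible.

Employer Retirement Match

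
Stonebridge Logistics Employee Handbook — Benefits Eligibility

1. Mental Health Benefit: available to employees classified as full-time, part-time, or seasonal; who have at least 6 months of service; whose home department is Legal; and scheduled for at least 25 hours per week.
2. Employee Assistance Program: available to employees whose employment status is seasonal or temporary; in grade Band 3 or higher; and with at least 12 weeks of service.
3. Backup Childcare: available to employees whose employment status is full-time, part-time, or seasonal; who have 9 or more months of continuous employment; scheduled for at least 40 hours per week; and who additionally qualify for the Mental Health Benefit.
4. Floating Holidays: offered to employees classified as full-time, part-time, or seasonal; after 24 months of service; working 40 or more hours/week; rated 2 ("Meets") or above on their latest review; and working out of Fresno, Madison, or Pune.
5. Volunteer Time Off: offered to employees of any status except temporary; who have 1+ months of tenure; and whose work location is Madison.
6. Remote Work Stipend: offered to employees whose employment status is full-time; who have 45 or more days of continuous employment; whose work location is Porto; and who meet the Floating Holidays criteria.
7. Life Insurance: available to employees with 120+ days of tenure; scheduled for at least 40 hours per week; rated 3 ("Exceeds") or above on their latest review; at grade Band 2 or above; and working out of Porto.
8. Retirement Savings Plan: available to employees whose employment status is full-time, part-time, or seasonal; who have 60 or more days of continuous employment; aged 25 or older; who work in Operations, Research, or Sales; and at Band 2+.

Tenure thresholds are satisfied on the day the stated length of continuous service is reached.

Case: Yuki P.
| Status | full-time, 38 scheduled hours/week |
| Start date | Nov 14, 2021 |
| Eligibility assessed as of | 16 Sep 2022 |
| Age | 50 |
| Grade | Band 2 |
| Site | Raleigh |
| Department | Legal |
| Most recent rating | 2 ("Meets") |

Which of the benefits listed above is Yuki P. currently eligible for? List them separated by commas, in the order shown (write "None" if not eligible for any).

Mental Health Benefit

Service from Nov 14, 2021 to 16 Sep 2022: 306 days.
Mental Health Benefit — status full-time ✓; service 306 days ≥ 6 months (≈180 days) ✓; dept Legal ✓; 38 hrs/wk ≥ 25 ✓ → eligible.
Employee Assistance Program — status full-time ✗ (requires seasonal or temporary) → not eligible.
Backup Childcare — status full-time ✓; service 306 days ≥ 9 months (≈270 days) ✓; 38 hrs/wk < 40 ✗ → not eligible.
Floating Holidays — status full-time ✓; service 306 days < 24 months (≈720 days) ✗ → not eligible.
Volunteer Time Off — status full-time ✓ (not excluded); service 306 days ≥ 1 month (≈30 days) ✓; site Raleigh ✗ (not Madison) → not eligible.
Remote Work Stipend — status full-time ✓; service 306 days ≥ 45 days ✓; site Raleigh ✗ (not Porto) → not eligible.
Life Insurance — service 306 days ≥ 120 days ✓; 38 hrs/wk < 40 ✗ → not eligible.
Retirement Savings Plan — status full-time ✓; service 306 days ≥ 60 days ✓; age 50 ≥ 25 ✓; dept Legal ✗ → not eligible.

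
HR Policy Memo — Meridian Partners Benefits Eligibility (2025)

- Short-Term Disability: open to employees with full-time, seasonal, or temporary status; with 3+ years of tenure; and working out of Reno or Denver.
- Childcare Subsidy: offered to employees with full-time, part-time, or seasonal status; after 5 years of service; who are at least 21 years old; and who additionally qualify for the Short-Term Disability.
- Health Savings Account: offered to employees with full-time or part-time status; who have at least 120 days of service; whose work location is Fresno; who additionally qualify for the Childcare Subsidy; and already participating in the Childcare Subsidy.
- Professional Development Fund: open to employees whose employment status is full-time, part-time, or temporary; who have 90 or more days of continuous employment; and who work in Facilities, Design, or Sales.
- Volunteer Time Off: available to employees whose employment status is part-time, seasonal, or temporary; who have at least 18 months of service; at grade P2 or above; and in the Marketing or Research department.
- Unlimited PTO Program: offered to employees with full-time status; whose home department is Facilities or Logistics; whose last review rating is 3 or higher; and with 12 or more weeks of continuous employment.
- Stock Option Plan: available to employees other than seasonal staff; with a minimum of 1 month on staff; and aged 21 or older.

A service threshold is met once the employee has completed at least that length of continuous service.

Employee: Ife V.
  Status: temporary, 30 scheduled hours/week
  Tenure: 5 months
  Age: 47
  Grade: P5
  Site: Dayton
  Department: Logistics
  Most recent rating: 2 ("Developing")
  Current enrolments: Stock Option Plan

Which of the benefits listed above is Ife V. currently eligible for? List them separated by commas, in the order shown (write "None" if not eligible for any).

Short-Term Disability — status temporary ✓; service 5 months < 3 years (≈1095 days) ✗ → not eligible.
Childcare Subsidy — status temporary ✗ (requires full-time, part-time, or seasonal) → not eligible.
Health Savings Account — status temporary ✗ (requires full-time or part-time) → not eligible.
Professional Development Fund — status temporary ✓; service 5 months ≥ 90 days ✓; dept Logistics ✗ → not eligible.
Volunteer Time Off — status temporary ✓; service 5 months < 18 months ✗ → not eligible.
Unlimited PTO Program — status temporary ✗ (requires full-time) → not eligible.
Stock Option Plan — status temporary ✓ (not excluded); service 5 months ≥ 1 month ✓; age 47 ≥ 21 ✓ → eligible.

Stock Option Plan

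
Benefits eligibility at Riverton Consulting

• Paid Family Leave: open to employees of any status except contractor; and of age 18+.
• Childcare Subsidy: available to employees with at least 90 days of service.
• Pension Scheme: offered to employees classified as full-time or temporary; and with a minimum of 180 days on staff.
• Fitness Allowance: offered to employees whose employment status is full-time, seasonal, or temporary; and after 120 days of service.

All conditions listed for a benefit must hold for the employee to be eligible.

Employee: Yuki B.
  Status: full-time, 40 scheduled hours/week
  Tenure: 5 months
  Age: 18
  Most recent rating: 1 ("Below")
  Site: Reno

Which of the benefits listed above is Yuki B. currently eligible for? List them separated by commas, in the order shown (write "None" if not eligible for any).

Paid Family Leave, Childcare Subsidy, Fitness Allowance

Paid Family Leave — status full-time ✓ (not excluded); age 18 ≥ 18 ✓ → eligible.
Childcare Subsidy — service 5 months ≥ 90 days ✓ → eligible.
Pension Scheme — status full-time ✓; service 5 months < 180 days ✗ → not eligible.
Fitness Allowance — status full-time ✓; service 5 months ≥ 120 days ✓ → eligible.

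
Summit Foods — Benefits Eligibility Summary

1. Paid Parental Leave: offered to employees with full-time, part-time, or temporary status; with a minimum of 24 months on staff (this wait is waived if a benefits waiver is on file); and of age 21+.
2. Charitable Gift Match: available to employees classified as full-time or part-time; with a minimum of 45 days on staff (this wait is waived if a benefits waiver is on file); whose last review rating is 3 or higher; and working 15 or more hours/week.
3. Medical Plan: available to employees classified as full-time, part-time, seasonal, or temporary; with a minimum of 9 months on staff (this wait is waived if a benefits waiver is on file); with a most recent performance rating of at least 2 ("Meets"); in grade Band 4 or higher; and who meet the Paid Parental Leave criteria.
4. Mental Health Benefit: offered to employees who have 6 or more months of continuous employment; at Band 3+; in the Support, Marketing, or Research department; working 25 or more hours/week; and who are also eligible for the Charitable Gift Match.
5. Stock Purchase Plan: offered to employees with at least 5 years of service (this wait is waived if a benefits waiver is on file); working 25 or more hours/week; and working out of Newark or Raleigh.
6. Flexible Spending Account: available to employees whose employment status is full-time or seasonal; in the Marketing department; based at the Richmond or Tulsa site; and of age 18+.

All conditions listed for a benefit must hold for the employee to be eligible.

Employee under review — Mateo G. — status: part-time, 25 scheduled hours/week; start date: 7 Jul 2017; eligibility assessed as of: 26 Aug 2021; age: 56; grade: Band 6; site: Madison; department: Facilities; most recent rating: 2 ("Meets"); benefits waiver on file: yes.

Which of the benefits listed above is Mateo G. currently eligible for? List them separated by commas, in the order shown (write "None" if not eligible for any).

Paid Parental Leave, Medical Plan

Service from 7 Jul 2017 to 26 Aug 2021: 1511 days.
Paid Parental Leave — status part-time ✓; benefits waiver on file ✓; age 56 ≥ 21 ✓ → eligible.
Charitable Gift Match — status part-time ✓; benefits waiver on file ✓; rating 2 < 3 ✗ → not eligible.
Medical Plan — status part-time ✓; benefits waiver on file ✓; rating 2 ≥ 2 ✓; grade Band 6 ≥ Band 4 ✓; eligible for Paid Parental Leave ✓ → eligible.
Mental Health Benefit — service 1511 days ≥ 6 months (≈180 days) ✓; grade Band 6 ≥ Band 3 ✓; dept Facilities ✗ → not eligible.
Stock Purchase Plan — benefits waiver on file ✓; 25 hrs/wk ≥ 25 ✓; site Madison ✗ (not Newark or Raleigh) → not eligible.
Flexible Spending Account — status part-time ✗ (requires full-time or seasonal) → not eligible.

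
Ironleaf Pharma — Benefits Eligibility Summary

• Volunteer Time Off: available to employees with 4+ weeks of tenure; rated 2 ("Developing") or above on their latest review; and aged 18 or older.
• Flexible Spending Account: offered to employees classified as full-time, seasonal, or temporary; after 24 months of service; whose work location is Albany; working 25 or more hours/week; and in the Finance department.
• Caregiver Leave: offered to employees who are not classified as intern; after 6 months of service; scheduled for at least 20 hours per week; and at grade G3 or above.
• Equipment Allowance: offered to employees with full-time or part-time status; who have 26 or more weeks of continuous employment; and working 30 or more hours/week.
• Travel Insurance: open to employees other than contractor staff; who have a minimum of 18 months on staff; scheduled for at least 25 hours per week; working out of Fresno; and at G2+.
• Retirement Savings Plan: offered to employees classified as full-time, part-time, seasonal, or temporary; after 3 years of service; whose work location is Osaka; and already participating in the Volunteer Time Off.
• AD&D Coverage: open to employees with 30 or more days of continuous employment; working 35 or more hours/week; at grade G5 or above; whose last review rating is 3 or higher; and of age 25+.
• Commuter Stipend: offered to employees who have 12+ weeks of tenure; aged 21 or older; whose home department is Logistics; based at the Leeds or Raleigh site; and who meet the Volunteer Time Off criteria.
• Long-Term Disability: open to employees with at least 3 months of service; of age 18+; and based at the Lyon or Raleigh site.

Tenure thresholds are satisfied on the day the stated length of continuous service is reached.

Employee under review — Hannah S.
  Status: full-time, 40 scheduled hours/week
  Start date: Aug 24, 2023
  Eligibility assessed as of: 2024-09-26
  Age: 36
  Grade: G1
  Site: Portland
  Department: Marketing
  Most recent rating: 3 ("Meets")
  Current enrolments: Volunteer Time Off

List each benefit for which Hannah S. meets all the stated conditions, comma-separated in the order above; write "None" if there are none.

Service from Aug 24, 2023 to 2024-09-26: 399 days.
Volunteer Time Off — service 399 days ≥ 4 weeks (≈28 days) ✓; rating 3 ≥ 2 ✓; age 36 ≥ 18 ✓ → eligible.
Flexible Spending Account — status full-time ✓; service 399 days < 24 months (≈720 days) ✗ → not eligible.
Caregiver Leave — status full-time ✓ (not excluded); service 399 days ≥ 6 months (≈180 days) ✓; 40 hrs/wk ≥ 20 ✓; grade G1 < G3 ✗ → not eligible.
Equipment Allowance — status full-time ✓; service 399 days ≥ 26 weeks (≈182 days) ✓; 40 hrs/wk ≥ 30 ✓ → eligible.
Travel Insurance — status full-time ✓ (not excluded); service 399 days < 18 months (≈540 days) ✗ → not eligible.
Retirement Savings Plan — status full-time ✓; service 399 days < 3 years (≈1095 days) ✗ → not eligible.
AD&D Coverage — service 399 days ≥ 30 days ✓; 40 hrs/wk ≥ 35 ✓; grade G1 < G5 ✗ → not eligible.
Commuter Stipend — service 399 days ≥ 12 weeks (≈84 days) ✓; age 36 ≥ 21 ✓; dept Marketing ✗ → not eligible.
Long-Term Disability — service 399 days ≥ 3 months (≈90 days) ✓; age 36 ≥ 18 ✓; site Portland ✗ (not Lyon or Raleigh) → not eligible.

Volunteer Time Off, Equipment Allowance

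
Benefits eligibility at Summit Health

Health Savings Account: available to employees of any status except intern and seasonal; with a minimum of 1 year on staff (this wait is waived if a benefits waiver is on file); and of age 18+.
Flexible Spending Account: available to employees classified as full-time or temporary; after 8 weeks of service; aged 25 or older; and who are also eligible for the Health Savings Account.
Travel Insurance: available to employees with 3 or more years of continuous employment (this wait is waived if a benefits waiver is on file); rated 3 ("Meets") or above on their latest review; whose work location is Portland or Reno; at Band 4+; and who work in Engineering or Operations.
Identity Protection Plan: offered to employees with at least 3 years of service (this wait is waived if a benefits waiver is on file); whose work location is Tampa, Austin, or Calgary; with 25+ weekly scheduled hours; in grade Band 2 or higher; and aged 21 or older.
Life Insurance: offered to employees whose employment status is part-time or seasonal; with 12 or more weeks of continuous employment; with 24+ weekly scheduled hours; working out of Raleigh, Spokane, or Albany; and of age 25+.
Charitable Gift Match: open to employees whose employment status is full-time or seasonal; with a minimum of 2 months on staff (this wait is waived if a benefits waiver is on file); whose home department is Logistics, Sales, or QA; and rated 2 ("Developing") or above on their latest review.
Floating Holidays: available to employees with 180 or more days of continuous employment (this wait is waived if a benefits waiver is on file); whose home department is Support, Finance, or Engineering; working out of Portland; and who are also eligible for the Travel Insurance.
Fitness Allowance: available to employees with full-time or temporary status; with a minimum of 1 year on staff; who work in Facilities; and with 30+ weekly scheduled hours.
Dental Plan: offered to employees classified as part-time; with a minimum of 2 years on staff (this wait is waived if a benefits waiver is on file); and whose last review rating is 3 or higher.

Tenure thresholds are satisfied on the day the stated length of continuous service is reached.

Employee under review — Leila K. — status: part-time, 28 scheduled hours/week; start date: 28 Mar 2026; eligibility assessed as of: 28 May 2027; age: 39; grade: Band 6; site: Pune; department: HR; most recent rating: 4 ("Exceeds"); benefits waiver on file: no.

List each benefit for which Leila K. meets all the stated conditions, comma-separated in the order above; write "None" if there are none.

Service from 28 Mar 2026 to 28 May 2027: 426 days.
Health Savings Account — status part-time ✓ (not excluded); no waiver, service 426 days ≥ 1 year (≈365 days) ✓; age 39 ≥ 18 ✓ → eligible.
Flexible Spending Account — status part-time ✗ (requires full-time or temporary) → not eligible.
Travel Insurance — no waiver, service 426 days < 3 years (≈1095 days) ✗ → not eligible.
Identity Protection Plan — no waiver, service 426 days < 3 years (≈1095 days) ✗ → not eligible.
Life Insurance — status part-time ✓; service 426 days ≥ 12 weeks (≈84 days) ✓; 28 hrs/wk ≥ 24 ✓; site Pune ✗ (not Raleigh, Spokane, or Albany) → not eligible.
Charitable Gift Match — status part-time ✗ (requires full-time or seasonal) → not eligible.
Floating Holidays — no waiver, service 426 days ≥ 180 days ✓; dept HR ✗ → not eligible.
Fitness Allowance — status part-time ✗ (requires full-time or temporary) → not eligible.
Dental Plan — status part-time ✓; no waiver, service 426 days < 2 years (≈730 days) ✗ → not eligible.

Health Savings Account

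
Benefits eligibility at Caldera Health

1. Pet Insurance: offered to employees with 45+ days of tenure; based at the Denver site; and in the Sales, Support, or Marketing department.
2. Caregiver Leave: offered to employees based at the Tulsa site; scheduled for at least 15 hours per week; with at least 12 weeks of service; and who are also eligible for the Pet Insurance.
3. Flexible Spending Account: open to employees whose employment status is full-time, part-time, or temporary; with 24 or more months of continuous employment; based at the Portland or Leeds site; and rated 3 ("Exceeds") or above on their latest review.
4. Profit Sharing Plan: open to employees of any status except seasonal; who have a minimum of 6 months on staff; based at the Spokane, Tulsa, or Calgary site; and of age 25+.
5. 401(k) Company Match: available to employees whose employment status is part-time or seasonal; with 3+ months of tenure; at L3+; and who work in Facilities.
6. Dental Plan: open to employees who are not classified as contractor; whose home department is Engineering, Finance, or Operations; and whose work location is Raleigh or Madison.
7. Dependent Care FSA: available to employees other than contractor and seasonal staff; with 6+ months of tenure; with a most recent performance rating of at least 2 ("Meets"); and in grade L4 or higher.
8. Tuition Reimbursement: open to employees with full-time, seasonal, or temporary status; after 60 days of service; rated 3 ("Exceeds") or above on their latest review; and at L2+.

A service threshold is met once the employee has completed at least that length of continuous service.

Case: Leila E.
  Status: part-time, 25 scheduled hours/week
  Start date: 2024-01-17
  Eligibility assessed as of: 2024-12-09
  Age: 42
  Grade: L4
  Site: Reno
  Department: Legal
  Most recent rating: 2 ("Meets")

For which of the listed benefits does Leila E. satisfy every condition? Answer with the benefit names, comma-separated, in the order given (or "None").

Service from 2024-01-17 to 2024-12-09: 327 days.
Pet Insurance — service 327 days ≥ 45 days ✓; site Reno ✗ (not Denver) → not eligible.
Caregiver Leave — site Reno ✗ (not Tulsa) → not eligible.
Flexible Spending Account — status part-time ✓; service 327 days < 24 months (≈720 days) ✗ → not eligible.
Profit Sharing Plan — status part-time ✓ (not excluded); service 327 days ≥ 6 months (≈180 days) ✓; site Reno ✗ (not Spokane, Tulsa, or Calgary) → not eligible.
401(k) Company Match — status part-time ✓; service 327 days ≥ 3 months (≈90 days) ✓; grade L4 ≥ L3 ✓; dept Legal ✗ → not eligible.
Dental Plan — status part-time ✓ (not excluded); dept Legal ✗ → not eligible.
Dependent Care FSA — status part-time ✓ (not excluded); service 327 days ≥ 6 months (≈180 days) ✓; rating 2 ≥ 2 ✓; grade L4 ≥ L4 ✓ → eligible.
Tuition Reimbursement — status part-time ✗ (requires full-time, seasonal, or temporary) → not eligible.

Dependent Care FSA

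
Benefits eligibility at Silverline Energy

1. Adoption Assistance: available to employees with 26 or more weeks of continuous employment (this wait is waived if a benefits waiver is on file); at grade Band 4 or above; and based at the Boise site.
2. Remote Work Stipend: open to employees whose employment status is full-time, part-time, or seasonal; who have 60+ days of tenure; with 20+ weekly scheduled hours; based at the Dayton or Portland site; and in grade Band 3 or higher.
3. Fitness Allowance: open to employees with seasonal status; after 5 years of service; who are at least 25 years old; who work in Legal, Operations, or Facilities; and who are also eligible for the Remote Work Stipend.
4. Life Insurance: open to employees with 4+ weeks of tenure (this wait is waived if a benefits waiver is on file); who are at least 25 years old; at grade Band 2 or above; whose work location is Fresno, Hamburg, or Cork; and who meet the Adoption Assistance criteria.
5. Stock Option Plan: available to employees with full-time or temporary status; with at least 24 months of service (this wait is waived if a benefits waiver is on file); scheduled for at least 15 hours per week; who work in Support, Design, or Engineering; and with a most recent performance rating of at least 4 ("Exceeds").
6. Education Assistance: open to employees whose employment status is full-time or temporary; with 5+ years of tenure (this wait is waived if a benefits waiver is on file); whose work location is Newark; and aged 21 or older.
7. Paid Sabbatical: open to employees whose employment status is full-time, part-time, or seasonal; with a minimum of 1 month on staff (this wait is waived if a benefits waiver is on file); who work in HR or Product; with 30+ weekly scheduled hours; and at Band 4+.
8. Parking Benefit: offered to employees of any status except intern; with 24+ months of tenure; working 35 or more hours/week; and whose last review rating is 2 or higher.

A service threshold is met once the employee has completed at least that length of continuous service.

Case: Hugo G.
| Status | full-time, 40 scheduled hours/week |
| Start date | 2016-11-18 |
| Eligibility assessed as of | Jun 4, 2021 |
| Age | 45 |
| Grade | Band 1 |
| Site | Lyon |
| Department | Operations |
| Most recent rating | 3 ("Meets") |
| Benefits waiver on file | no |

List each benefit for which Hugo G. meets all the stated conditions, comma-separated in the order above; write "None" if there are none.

Service from 2016-11-18 to Jun 4, 2021: 1659 days.
Adoption Assistance — no waiver, service 1659 days ≥ 26 weeks (≈182 days) ✓; grade Band 1 < Band 4 ✗ → not eligible.
Remote Work Stipend — status full-time ✓; service 1659 days ≥ 60 days ✓; 40 hrs/wk ≥ 20 ✓; site Lyon ✗ (not Dayton or Portland) → not eligible.
Fitness Allowance — status full-time ✗ (requires seasonal) → not eligible.
Life Insurance — no waiver, service 1659 days ≥ 4 weeks (≈28 days) ✓; age 45 ≥ 25 ✓; grade Band 1 < Band 2 ✗ → not eligible.
Stock Option Plan — status full-time ✓; no waiver, service 1659 days ≥ 24 months (≈720 days) ✓; 40 hrs/wk ≥ 15 ✓; dept Operations ✗ → not eligible.
Education Assistance — status full-time ✓; no waiver, service 1659 days < 5 years (≈1825 days) ✗ → not eligible.
Paid Sabbatical — status full-time ✓; no waiver, service 1659 days ≥ 1 month (≈30 days) ✓; dept Operations ✗ → not eligible.
Parking Benefit — status full-time ✓ (not excluded); service 1659 days ≥ 24 months (≈720 days) ✓; 40 hrs/wk ≥ 35 ✓; rating 3 ≥ 2 ✓ → eligible.

Parking Benefit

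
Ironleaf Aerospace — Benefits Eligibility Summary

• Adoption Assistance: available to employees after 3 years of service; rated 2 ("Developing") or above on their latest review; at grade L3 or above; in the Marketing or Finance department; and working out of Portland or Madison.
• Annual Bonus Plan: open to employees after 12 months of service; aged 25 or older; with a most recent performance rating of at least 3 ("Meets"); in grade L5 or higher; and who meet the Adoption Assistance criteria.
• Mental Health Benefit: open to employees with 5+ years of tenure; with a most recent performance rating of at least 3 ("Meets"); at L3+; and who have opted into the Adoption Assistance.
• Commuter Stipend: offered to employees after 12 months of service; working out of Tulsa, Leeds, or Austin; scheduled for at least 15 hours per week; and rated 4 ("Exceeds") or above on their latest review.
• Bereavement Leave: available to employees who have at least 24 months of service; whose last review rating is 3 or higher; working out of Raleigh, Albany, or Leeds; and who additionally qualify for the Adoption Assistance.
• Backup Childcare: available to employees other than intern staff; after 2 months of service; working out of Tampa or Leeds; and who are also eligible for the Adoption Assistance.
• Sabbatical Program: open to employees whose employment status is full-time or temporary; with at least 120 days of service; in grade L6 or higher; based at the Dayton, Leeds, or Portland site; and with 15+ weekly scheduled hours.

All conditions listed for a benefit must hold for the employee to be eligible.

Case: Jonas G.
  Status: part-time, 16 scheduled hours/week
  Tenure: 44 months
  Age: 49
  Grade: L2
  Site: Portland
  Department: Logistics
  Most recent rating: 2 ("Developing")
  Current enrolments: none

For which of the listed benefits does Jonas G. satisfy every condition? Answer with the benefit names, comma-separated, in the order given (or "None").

None

Adoption Assistance — service 44 months ≥ 3 years (≈1095 days) ✓; rating 2 ≥ 2 ✓; grade L2 < L3 ✗ → not eligible.
Annual Bonus Plan — service 44 months ≥ 12 months ✓; age 49 ≥ 25 ✓; rating 2 < 3 ✗ → not eligible.
Mental Health Benefit — service 44 months < 5 years (≈1825 days) ✗ → not eligible.
Commuter Stipend — service 44 months ≥ 12 months ✓; site Portland ✗ (not Tulsa, Leeds, or Austin) → not eligible.
Bereavement Leave — service 44 months ≥ 24 months ✓; rating 2 < 3 ✗ → not eligible.
Backup Childcare — status part-time ✓ (not excluded); service 44 months ≥ 2 months ✓; site Portland ✗ (not Tampa or Leeds) → not eligible.
Sabbatical Program — status part-time ✗ (requires full-time or temporary) → not eligible.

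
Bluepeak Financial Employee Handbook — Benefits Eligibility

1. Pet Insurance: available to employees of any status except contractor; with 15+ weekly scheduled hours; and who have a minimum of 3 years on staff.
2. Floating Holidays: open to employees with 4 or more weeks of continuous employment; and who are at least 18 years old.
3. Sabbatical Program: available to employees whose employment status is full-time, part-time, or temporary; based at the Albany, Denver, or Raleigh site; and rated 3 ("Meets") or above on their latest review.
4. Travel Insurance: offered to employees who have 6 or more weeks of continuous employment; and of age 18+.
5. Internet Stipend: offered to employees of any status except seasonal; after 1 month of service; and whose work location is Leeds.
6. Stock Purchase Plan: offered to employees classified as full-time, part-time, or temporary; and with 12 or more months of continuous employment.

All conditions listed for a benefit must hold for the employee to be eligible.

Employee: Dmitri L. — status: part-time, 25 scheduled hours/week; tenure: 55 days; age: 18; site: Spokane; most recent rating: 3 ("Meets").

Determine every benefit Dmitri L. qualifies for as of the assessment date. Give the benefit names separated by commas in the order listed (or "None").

Floating Holidays, Travel Insurance

Pet Insurance — status part-time ✓ (not excluded); 25 hrs/wk ≥ 15 ✓; service 55 days < 3 years (≈1095 days) ✗ → not eligible.
Floating Holidays — service 55 days ≥ 4 weeks (≈28 days) ✓; age 18 ≥ 18 ✓ → eligible.
Sabbatical Program — status part-time ✓; site Spokane ✗ (not Albany, Denver, or Raleigh) → not eligible.
Travel Insurance — service 55 days ≥ 6 weeks (≈42 days) ✓; age 18 ≥ 18 ✓ → eligible.
Internet Stipend — status part-time ✓ (not excluded); service 55 days ≥ 1 month (≈30 days) ✓; site Spokane ✗ (not Leeds) → not eligible.
Stock Purchase Plan — status part-time ✓; service 55 days < 12 months (≈360 days) ✗ → not eligible.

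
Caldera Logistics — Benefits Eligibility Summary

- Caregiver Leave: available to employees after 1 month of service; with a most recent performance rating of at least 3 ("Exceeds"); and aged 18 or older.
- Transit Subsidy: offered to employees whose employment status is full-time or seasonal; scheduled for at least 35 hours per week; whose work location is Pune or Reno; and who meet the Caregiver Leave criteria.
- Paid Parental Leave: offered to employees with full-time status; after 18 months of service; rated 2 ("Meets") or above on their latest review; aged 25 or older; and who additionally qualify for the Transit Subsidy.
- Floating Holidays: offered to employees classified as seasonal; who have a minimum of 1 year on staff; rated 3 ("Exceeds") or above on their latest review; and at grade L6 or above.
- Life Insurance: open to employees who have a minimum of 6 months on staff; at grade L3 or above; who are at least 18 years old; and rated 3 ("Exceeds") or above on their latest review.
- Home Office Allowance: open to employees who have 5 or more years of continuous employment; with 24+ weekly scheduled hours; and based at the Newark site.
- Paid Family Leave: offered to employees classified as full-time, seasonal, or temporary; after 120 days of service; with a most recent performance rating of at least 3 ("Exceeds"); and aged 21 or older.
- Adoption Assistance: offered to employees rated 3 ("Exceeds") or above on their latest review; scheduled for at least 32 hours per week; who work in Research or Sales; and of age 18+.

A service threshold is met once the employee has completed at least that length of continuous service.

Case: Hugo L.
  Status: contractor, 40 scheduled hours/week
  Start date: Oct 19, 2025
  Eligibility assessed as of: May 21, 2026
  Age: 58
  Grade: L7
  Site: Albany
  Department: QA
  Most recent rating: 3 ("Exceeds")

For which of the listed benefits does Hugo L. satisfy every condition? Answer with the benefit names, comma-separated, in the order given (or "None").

Service from Oct 19, 2025 to May 21, 2026: 214 days.
Caregiver Leave — service 214 days ≥ 1 month (≈30 days) ✓; rating 3 ≥ 3 ✓; age 58 ≥ 18 ✓ → eligible.
Transit Subsidy — status contractor ✗ (requires full-time or seasonal) → not eligible.
Paid Parental Leave — status contractor ✗ (requires full-time) → not eligible.
Floating Holidays — status contractor ✗ (requires seasonal) → not eligible.
Life Insurance — service 214 days ≥ 6 months (≈180 days) ✓; grade L7 ≥ L3 ✓; age 58 ≥ 18 ✓; rating 3 ≥ 3 ✓ → eligible.
Home Office Allowance — service 214 days < 5 years (≈1825 days) ✗ → not eligible.
Paid Family Leave — status contractor ✗ (requires full-time, seasonal, or temporary) → not eligible.
Adoption Assistance — rating 3 ≥ 3 ✓; 40 hrs/wk ≥ 32 ✓; dept QA ✗ → not eligible.

Caregiver Leave, Life Insurance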